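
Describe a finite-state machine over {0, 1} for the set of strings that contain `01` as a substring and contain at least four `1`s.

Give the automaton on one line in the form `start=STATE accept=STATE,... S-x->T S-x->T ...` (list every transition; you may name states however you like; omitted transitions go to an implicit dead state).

start=A accept=M,P A-0->B A-1->C B-0->B B-1->D C-0->E C-1->F D-0->D D-1->G E-0->E E-1->G F-0->H F-1->I G-0->G G-1->J H-0->H H-1->J I-0->K I-1->L J-0->J J-1->M K-0->K K-1->M L-0->N L-1->O M-0->M M-1->P N-0->N N-1->P O-0->Q O-1->O P-0->P P-1->P Q-0->Q Q-1->P

Run two small machines in parallel and take their product. The first has 3 states tracking whether and how much of `01` has been seen; the second has 6 states tracking the count of `1`s, saturating at 5. A product state is a pair (one from each), accepting exactly when both do.
       0  1 
>  A   B  C 
   B   B  D 
   C   E  F 
   D   D  G 
   E   E  G 
   F   H  I 
   G   G  J 
   H   H  J 
   I   K  L 
   J   J  M 
   K   K  M 
   L   N  O 
 * M   M  P 
   N   N  P 
   O   Q  O 
 * P   P  P 
   Q   Q  P 
(> = start, * = accepting)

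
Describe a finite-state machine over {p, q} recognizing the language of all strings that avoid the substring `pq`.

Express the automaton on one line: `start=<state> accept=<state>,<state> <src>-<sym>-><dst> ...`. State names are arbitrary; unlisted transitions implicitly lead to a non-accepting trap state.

Track partial matches of the forbidden pattern `pq`. State C is a dead state reached once `pq` has occurred; every other state accepts. A means no part of `pq` is currently matched.
       p  q 
>* A   B  A 
 * B   B  C 
   C   C  C 
(> = start, * = accepting)

start=A accept=A,B A-p->B A-q->A B-p->B B-q->C C-p->C C-q->C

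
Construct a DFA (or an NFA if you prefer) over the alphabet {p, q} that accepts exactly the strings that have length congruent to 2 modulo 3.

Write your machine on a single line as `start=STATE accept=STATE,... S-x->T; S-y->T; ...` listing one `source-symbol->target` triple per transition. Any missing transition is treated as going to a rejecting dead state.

start=S0; accept=S2; S0-p->S1; S0-q->S1; S1-p->S2; S1-q->S2; S2-p->S0; S2-q->S0

Only the length mod 3 matters, so use a 3-cycle: from any state, every input symbol moves to the next state, wrapping S2 back to S0. Mark S2 accepting.
With 3 states:
        p   q  
>  S0   S1  S1 
   S1   S2  S2 
 * S2   S0  S0 
(> = start, * = accepting)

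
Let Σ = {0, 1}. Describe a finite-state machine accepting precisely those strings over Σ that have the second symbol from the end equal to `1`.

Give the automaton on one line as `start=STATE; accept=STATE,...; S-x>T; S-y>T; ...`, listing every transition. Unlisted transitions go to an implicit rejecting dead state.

Because acceptance depends on a position counted from the end, the machine has to buffer the most recent 2 symbols. Make each state the string of the last up-to-2 symbols read; on input `x` shift the window left and append `x`. Accept when the buffered window has length 2 and begins with `1`.
        0   1  
>  s0   s1  s2 
   s1   s3  s4 
   s2   s5  s6 
   s3   s3  s4 
   s4   s5  s6 
 * s5   s3  s4 
 * s6   s5  s6 
(> = start, * = accepting)

start=s0; accept=s5,s6; s0-0>s1; s0-1>s2; s1-0>s3; s1-1>s4; s2-0>s5; s2-1>s6; s3-0>s3; s3-1>s4; s4-0>s5; s4-1>s6; s5-0>s3; s5-1>s4; s6-0>s5; s6-1>s6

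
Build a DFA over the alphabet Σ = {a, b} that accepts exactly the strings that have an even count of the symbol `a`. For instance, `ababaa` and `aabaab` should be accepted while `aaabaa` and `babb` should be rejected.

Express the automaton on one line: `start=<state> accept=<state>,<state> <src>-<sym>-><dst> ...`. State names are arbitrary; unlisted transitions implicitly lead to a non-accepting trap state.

start=s0 accept=s0 s0-a->s1 s0-b->s0 s1-a->s0 s1-b->s1

The only thing that matters is how many `a`s have appeared, reduced mod 2. Use one state per residue: s0 for 0, …, s1 for 1. Reading `a` moves to the next residue; anything else stays put. s0 is accepting.
        a   b  
>* s0   s1  s0 
   s1   s0  s1 
(> = start, * = accepting)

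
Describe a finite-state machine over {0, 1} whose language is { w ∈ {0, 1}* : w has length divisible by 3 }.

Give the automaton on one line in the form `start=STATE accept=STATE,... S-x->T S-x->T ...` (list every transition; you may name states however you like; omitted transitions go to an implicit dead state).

Only the length mod 3 matters, so use a 3-cycle: from any state, every input symbol moves to the next state, wrapping S2 back to S0. Mark S0 accepting.
A 3-state machine:
        0   1  
>* S0   S1  S1 
   S1   S2  S2 
   S2   S0  S0 
(> = start, * = accepting)

start=S0 accept=S0 S0-0->S1 S0-1->S1 S1-0->S2 S1-1->S2 S2-0->S0 S2-1->S0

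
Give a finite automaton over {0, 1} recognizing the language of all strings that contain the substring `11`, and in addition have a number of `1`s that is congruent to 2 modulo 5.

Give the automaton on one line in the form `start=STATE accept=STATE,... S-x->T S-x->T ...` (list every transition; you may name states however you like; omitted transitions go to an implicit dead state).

Build one automaton per condition and run them in lockstep. The first has 3 states tracking whether and how much of `11` has been seen; the second has 5 states tracking the count of `1`s modulo 5. A product state is a pair (one from each), accepting exactly when both do.
A 15-state machine:
          0    1  
>  q0     q0   q1 
   q1     q2   q3 
   q2     q2   q4 
 * q3     q3   q5 
   q4     q6   q5 
   q5     q5   q7 
   q6     q6   q8 
   q7     q7   q9 
   q8    q10   q7 
   q9     q9  q11 
   q10   q10  q12 
   q11   q11   q3 
   q12   q13   q9 
   q13   q13  q14 
   q14    q0  q11 
(> = start, * = accepting)

start=q0 accept=q3 q0-0->q0 q0-1->q1 q1-0->q2 q1-1->q3 q2-0->q2 q2-1->q4 q3-0->q3 q3-1->q5 q4-0->q6 q4-1->q5 q5-0->q5 q5-1->q7 q6-0->q6 q6-1->q8 q7-0->q7 q7-1->q9 q8-0->q10 q8-1->q7 q9-0->q9 q9-1->q11 q10-0->q10 q10-1->q12 q11-0->q11 q11-1->q3 q12-0->q13 q12-1->q9 q13-0->q13 q13-1->q14 q14-0->q0 q14-1->q11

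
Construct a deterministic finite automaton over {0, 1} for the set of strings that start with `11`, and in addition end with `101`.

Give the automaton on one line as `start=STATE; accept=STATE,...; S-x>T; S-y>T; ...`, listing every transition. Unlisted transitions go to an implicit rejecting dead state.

Run two small machines in parallel and take their product. One (4 states) tracks whether the input so far still matches the prefix `11`; the other (4 states) tracks how much of the suffix `101` has currently been matched. Each combined state is a pair, one component from each; accept when both components accept.
        0   1  
>  q0   q1  q2 
   q1   q1  q3 
   q2   q4  q5 
   q3   q4  q3 
   q4   q1  q6 
   q5   q7  q5 
   q6   q4  q3 
   q7   q8  q9 
   q8   q8  q5 
 * q9   q7  q5 
(> = start, * = accepting)

start=q0; accept=q9; q0-0>q1; q0-1>q2; q1-0>q1; q1-1>q3; q2-0>q4; q2-1>q5; q3-0>q4; q3-1>q3; q4-0>q1; q4-1>q6; q5-0>q7; q5-1>q5; q6-0>q4; q6-1>q3; q7-0>q8; q7-1>q9; q8-0>q8; q8-1>q5; q9-0>q7; q9-1>q5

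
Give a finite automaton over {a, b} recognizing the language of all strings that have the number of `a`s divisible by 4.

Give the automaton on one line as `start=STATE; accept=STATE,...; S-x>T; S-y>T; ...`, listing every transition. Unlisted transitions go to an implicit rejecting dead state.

Keep the running count of `a`s modulo 4: each `a` advances along the cycle S0 → S1 → S2 → S3 → S0 while other symbols loop. Accept at S0.
A 4-state machine:
        a   b  
>* S0   S1  S0 
   S1   S2  S1 
   S2   S3  S2 
   S3   S0  S3 
(> = start, * = accepting)

start=S0; accept=S0; S0-a>S1; S0-b>S0; S1-a>S2; S1-b>S1; S2-a>S3; S2-b>S2; S3-a>S0; S3-b>S3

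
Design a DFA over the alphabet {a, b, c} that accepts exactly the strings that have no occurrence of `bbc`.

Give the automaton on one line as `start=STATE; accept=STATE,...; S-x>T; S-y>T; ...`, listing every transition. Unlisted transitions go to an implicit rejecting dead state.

This is the complement of 'contains `bbc`'. Use the same substring-matching states — q0 through q3 holding how much of `bbc` has just been matched — but flip the accepting set: everything except the trap q3 accepts.
With 4 states:
        a   b   c  
>* q0   q0  q1  q0 
 * q1   q0  q2  q0 
 * q2   q0  q2  q3 
   q3   q3  q3  q3 
(> = start, * = accepting)

start=q0; accept=q0,q1,q2; q0-a>q0; q0-b>q1; q0-c>q0; q1-a>q0; q1-b>q2; q1-c>q0; q2-a>q0; q2-b>q2; q2-c>q3; q3-a>q3; q3-b>q3; q3-c>q3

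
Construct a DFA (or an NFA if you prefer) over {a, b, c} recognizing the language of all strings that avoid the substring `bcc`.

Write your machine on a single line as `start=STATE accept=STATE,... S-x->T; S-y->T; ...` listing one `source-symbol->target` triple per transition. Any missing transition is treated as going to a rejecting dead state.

Track partial matches of the forbidden pattern `bcc`. State S3 is a dead state reached once `bcc` has occurred; every other state accepts. S0 means no part of `bcc` is currently matched.
A 4-state machine:
        a   b   c  
>* S0   S0  S1  S0 
 * S1   S0  S1  S2 
 * S2   S0  S1  S3 
   S3   S3  S3  S3 
(> = start, * = accepting)

start=S0; accept=S0,S1,S2; S0-a->S0; S0-b->S1; S0-c->S0; S1-a->S0; S1-b->S1; S1-c->S2; S2-a->S0; S2-b->S1; S2-c->S3; S3-a->S3; S3-b->S3; S3-c->S3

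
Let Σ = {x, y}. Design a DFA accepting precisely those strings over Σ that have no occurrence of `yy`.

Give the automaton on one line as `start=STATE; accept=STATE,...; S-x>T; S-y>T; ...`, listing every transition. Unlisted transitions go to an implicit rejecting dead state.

This is the complement of 'contains `yy`'. Use the same substring-matching states — S0 through S2 holding how much of `yy` has just been matched — but flip the accepting set: everything except the trap S2 accepts.
3 states suffice.
        x   y  
>* S0   S0  S1 
 * S1   S0  S2 
   S2   S2  S2 
(> = start, * = accepting)

start=S0; accept=S0,S1; S0-x>S0; S0-y>S1; S1-x>S0; S1-y>S2; S2-x>S2; S2-y>S2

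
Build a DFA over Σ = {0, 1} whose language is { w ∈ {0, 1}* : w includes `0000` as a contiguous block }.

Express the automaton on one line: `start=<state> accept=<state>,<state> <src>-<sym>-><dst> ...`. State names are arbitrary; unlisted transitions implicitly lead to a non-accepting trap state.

Track how much of `0000` has been matched so far: state q0 is no progress, q4 is the absorbing accept state reached once `0000` has occurred. Intermediate states record partial matches; on a mismatch, fall back to the longest reusable overlap.
A 5-state machine:
        0   1  
>  q0   q1  q0 
   q1   q2  q0 
   q2   q3  q0 
   q3   q4  q0 
 * q4   q4  q4 
(> = start, * = accepting)

start=q0 accept=q4 q0-0->q1 q0-1->q0 q1-0->q2 q1-1->q0 q2-0->q3 q2-1->q0 q3-0->q4 q3-1->q0 q4-0->q4 q4-1->q4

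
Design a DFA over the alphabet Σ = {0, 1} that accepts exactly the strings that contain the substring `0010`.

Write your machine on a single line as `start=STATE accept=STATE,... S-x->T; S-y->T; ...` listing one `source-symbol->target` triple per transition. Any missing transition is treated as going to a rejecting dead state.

start=S0; accept=S4; S0-0->S1; S0-1->S0; S1-0->S2; S1-1->S0; S2-0->S2; S2-1->S3; S3-0->S4; S3-1->S0; S4-0->S4; S4-1->S4

Track how much of `0010` has been matched so far: state S0 is no progress, S4 is the absorbing accept state reached once `0010` has occurred. Intermediate states record partial matches; on a mismatch, fall back to the longest reusable overlap.
        0   1  
>  S0   S1  S0 
   S1   S2  S0 
   S2   S2  S3 
   S3   S4  S0 
 * S4   S4  S4 
(> = start, * = accepting)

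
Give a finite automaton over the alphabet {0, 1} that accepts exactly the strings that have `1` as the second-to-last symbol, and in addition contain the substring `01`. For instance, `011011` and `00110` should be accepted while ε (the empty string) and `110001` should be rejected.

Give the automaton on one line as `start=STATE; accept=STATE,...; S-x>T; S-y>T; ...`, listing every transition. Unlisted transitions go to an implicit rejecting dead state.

start=q0; accept=q3,q4; q0-0>q1; q0-1>q0; q1-0>q1; q1-1>q2; q2-0>q3; q2-1>q4; q3-0>q1; q3-1>q2; q4-0>q3; q4-1>q4

Build one automaton per condition and run them in lockstep. One (7 states) tracks the last 2 symbols read; the other (3 states) tracks whether and how much of `01` has been seen. Each combined state is a pair, one component from each; accept when both components accept. Minimizing collapses redundant product states.
With 5 states:
        0   1  
>  q0   q1  q0 
   q1   q1  q2 
   q2   q3  q4 
 * q3   q1  q2 
 * q4   q3  q4 
(> = start, * = accepting)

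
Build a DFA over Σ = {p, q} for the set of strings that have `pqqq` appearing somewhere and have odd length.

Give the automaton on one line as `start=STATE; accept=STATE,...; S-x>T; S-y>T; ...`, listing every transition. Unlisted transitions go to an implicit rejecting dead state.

start=S0; accept=S9; S0-p>S1; S0-q>S2; S1-p>S3; S1-q>S4; S2-p>S3; S2-q>S0; S3-p>S1; S3-q>S5; S4-p>S1; S4-q>S6; S5-p>S3; S5-q>S7; S6-p>S3; S6-q>S8; S7-p>S1; S7-q>S9; S8-p>S9; S8-q>S9; S9-p>S8; S9-q>S8

Run two small machines in parallel and take their product. One (5 states) tracks whether and how much of `pqqq` has been seen; the other (2 states) tracks the input length modulo 2. Each combined state is a pair, one component from each; accept when both components accept.
10 states suffice.
        p   q  
>  S0   S1  S2 
   S1   S3  S4 
   S2   S3  S0 
   S3   S1  S5 
   S4   S1  S6 
   S5   S3  S7 
   S6   S3  S8 
   S7   S1  S9 
   S8   S9  S9 
 * S9   S8  S8 
(> = start, * = accepting)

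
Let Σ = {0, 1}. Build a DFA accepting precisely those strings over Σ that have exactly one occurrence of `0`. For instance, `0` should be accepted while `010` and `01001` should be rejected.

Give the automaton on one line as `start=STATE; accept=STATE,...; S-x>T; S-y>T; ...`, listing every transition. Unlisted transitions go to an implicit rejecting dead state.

Only the number of `0`s matters, and only up to 2. Make a chain A → B → C advanced by each `0` (with C absorbing); every other symbol self-loops. The accepting set is {B}.
       0  1 
>  A   B  A 
 * B   C  B 
   C   C  C 
(> = start, * = accepting)

start=A; accept=B; A-0>B; A-1>A; B-0>C; B-1>B; C-0>C; C-1>C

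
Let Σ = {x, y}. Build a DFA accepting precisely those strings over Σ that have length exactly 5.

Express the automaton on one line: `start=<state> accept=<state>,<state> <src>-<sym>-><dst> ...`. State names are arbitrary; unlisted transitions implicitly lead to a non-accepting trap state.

start=q0 accept=q5 q0-x->q1 q0-y->q1 q1-x->q2 q1-y->q2 q2-x->q3 q2-y->q3 q3-x->q4 q3-y->q4 q4-x->q5 q4-y->q5 q5-x->q6 q5-y->q6 q6-x->q6 q6-y->q6

Count input length up to 6: every symbol moves from q0 toward q6, which means 'more than 5' and absorbs. Accept from {q5}.
A 7-state machine:
        x   y  
>  q0   q1  q1 
   q1   q2  q2 
   q2   q3  q3 
   q3   q4  q4 
   q4   q5  q5 
 * q5   q6  q6 
   q6   q6  q6 
(> = start, * = accepting)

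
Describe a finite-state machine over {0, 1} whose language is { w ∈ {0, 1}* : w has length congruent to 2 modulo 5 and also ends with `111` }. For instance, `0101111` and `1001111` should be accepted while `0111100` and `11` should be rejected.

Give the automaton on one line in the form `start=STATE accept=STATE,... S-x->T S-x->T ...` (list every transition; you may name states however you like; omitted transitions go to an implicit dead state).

Handle the two conditions separately and then intersect. One (5 states) tracks the input length modulo 5; the other (4 states) tracks how much of the suffix `111` has currently been matched. Each combined state is a pair, one component from each; accept when both components accept. After merging equivalent states the machine shrinks.
        0   1  
>  q0   q1  q1 
   q1   q2  q2 
   q2   q3  q3 
   q3   q4  q4 
   q4   q0  q5 
   q5   q1  q6 
   q6   q2  q7 
 * q7   q3  q3 
(> = start, * = accepting)

start=q0 accept=q7 q0-0->q1 q0-1->q1 q1-0->q2 q1-1->q2 q2-0->q3 q2-1->q3 q3-0->q4 q3-1->q4 q4-0->q0 q4-1->q5 q5-0->q1 q5-1->q6 q6-0->q2 q6-1->q7 q7-0->q3 q7-1->q3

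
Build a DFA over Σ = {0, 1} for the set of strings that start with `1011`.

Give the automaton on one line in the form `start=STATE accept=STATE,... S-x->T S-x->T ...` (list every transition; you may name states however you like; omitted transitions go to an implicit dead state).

Walk along `1011` while the input agrees: from q0 take `1` to q1, and so on. Any deviation drops to the rejecting sink q5. Once q4 is reached the prefix is confirmed and every continuation is accepted.
A 6-state machine:
        0   1  
>  q0   q5  q1 
   q1   q2  q5 
   q2   q5  q3 
   q3   q5  q4 
 * q4   q4  q4 
   q5   q5  q5 
(> = start, * = accepting)

start=q0 accept=q4 q0-0->q5 q0-1->q1 q1-0->q2 q1-1->q5 q2-0->q5 q2-1->q3 q3-0->q5 q3-1->q4 q4-0->q4 q4-1->q4 q5-0->q5 q5-1->q5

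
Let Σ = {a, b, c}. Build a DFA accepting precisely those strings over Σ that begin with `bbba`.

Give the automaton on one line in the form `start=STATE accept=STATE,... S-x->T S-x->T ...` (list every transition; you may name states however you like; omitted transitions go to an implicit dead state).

Check the first 4 symbols one by one: q0 through q3 record how many have matched `bbba` so far; any wrong symbol goes to the dead state q5. After all 4 match we enter the accepting sink q4.
A 6-state machine:
        a   b   c  
>  q0   q5  q1  q5 
   q1   q5  q2  q5 
   q2   q5  q3  q5 
   q3   q4  q5  q5 
 * q4   q4  q4  q4 
   q5   q5  q5  q5 
(> = start, * = accepting)

start=q0 accept=q4 q0-a->q5 q0-b->q1 q0-c->q5 q1-a->q5 q1-b->q2 q1-c->q5 q2-a->q5 q2-b->q3 q2-c->q5 q3-a->q4 q3-b->q5 q3-c->q5 q4-a->q4 q4-b->q4 q4-c->q4 q5-a->q5 q5-b->q5 q5-c->q5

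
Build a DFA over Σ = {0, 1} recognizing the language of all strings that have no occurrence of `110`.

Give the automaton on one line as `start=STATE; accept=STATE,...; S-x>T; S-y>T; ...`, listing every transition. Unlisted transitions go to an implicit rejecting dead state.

Track partial matches of the forbidden pattern `110`. State q3 is a dead state reached once `110` has occurred; every other state accepts. q0 means no part of `110` is currently matched.
A 4-state machine:
        0   1  
>* q0   q0  q1 
 * q1   q0  q2 
 * q2   q3  q2 
   q3   q3  q3 
(> = start, * = accepting)

start=q0; accept=q0,q1,q2; q0-0>q0; q0-1>q1; q1-0>q0; q1-1>q2; q2-0>q3; q2-1>q2; q3-0>q3; q3-1>q3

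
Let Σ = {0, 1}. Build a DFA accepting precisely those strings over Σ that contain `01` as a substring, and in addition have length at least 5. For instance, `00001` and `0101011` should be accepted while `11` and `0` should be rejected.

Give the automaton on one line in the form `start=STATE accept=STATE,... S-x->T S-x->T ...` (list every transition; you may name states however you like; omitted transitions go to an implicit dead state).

start=A accept=L A-0->B A-1->C B-0->D B-1->E C-0->D C-1->F D-0->G D-1->H E-0->H E-1->H F-0->G F-1->I G-0->J G-1->K H-0->K H-1->K I-0->J I-1->I J-0->J J-1->L K-0->L K-1->L L-0->L L-1->L

Handle the two conditions separately and then intersect. The first has 3 states tracking whether and how much of `01` has been seen; the second has 7 states tracking the input length, saturating at 6. A product state is a pair (one from each), accepting exactly when both do. Minimizing collapses redundant product states.
12 states suffice.
       0  1 
>  A   B  C 
   B   D  E 
   C   D  F 
   D   G  H 
   E   H  H 
   F   G  I 
   G   J  K 
   H   K  K 
   I   J  I 
   J   J  L 
   K   L  L 
 * L   L  L 
(> = start, * = accepting)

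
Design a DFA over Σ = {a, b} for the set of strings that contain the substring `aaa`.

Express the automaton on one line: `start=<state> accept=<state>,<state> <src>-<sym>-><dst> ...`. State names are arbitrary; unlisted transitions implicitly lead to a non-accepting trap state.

start=q0 accept=q3 q0-a->q1 q0-b->q0 q1-a->q2 q1-b->q0 q2-a->q3 q2-b->q0 q3-a->q3 q3-b->q3

Track how much of `aaa` has been matched so far: state q0 is no progress, q3 is the absorbing accept state reached once `aaa` has occurred. Intermediate states record partial matches; on a mismatch, fall back to the longest reusable overlap.
A 4-state machine:
        a   b  
>  q0   q1  q0 
   q1   q2  q0 
   q2   q3  q0 
 * q3   q3  q3 
(> = start, * = accepting)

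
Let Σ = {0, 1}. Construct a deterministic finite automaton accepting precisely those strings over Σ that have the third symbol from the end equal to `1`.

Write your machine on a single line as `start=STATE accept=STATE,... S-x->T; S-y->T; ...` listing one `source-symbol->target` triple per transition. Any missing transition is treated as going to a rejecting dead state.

A DFA must remember the last 3 symbols (since which symbol is third-to-last isn't known until the input ends). Use one state per possible window of the last ≤3 symbols; accept from those whose window starts with `1`.
15 states suffice.
          0    1  
>  s0     s1   s2 
   s1     s3   s4 
   s2     s5   s6 
   s3     s7   s8 
   s4     s9  s10 
   s5    s11  s12 
   s6    s13  s14 
   s7     s7   s8 
   s8     s9  s10 
   s9    s11  s12 
   s10   s13  s14 
 * s11    s7   s8 
 * s12    s9  s10 
 * s13   s11  s12 
 * s14   s13  s14 
(> = start, * = accepting)

start=s0; accept=s11,s12,s13,s14; s0-0->s1; s0-1->s2; s1-0->s3; s1-1->s4; s2-0->s5; s2-1->s6; s3-0->s7; s3-1->s8; s4-0->s9; s4-1->s10; s5-0->s11; s5-1->s12; s6-0->s13; s6-1->s14; s7-0->s7; s7-1->s8; s8-0->s9; s8-1->s10; s9-0->s11; s9-1->s12; s10-0->s13; s10-1->s14; s11-0->s7; s11-1->s8; s12-0->s9; s12-1->s10; s13-0->s11; s13-1->s12; s14-0->s13; s14-1->s14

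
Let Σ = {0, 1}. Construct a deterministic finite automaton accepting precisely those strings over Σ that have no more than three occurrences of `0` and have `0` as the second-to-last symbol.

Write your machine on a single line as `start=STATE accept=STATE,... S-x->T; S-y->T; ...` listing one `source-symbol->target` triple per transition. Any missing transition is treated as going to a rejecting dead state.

start=S0; accept=S3,S4,S7,S8,S12; S0-0->S1; S0-1->S2; S1-0->S3; S1-1->S4; S2-0->S5; S2-1->S6; S3-0->S7; S3-1->S8; S4-0->S9; S4-1->S10; S5-0->S3; S5-1->S4; S6-0->S5; S6-1->S6; S7-0->S11; S7-1->S12; S8-0->S13; S8-1->S14; S9-0->S7; S9-1->S8; S10-0->S9; S10-1->S10; S11-0->S11; S11-1->S15; S12-0->S16; S12-1->S17; S13-0->S11; S13-1->S12; S14-0->S13; S14-1->S14; S15-0->S16; S15-1->S18; S16-0->S11; S16-1->S15; S17-0->S16; S17-1->S17; S18-0->S16; S18-1->S18

Handle the two conditions separately and then intersect. The first has 5 states tracking the count of `0`s, saturating at 4; the second has 7 states tracking the last 2 symbols read. A product state is a pair (one from each), accepting exactly when both do.
19 states suffice.
          0    1  
>  S0     S1   S2 
   S1     S3   S4 
   S2     S5   S6 
 * S3     S7   S8 
 * S4     S9  S10 
   S5     S3   S4 
   S6     S5   S6 
 * S7    S11  S12 
 * S8    S13  S14 
   S9     S7   S8 
   S10    S9  S10 
   S11   S11  S15 
 * S12   S16  S17 
   S13   S11  S12 
   S14   S13  S14 
   S15   S16  S18 
   S16   S11  S15 
   S17   S16  S17 
   S18   S16  S18 
(> = start, * = accepting)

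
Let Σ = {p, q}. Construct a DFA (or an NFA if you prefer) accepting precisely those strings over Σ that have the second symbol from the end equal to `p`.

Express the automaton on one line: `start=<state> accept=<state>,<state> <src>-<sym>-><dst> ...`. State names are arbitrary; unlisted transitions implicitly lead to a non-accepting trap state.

start=s0 accept=s3,s4 s0-p->s1 s0-q->s2 s1-p->s3 s1-q->s4 s2-p->s5 s2-q->s6 s3-p->s3 s3-q->s4 s4-p->s5 s4-q->s6 s5-p->s3 s5-q->s4 s6-p->s5 s6-q->s6

A DFA must remember the last 2 symbols (since which symbol is second-to-last isn't known until the input ends). Use one state per possible window of the last ≤2 symbols; accept from those whose window starts with `p`.
        p   q  
>  s0   s1  s2 
   s1   s3  s4 
   s2   s5  s6 
 * s3   s3  s4 
 * s4   s5  s6 
   s5   s3  s4 
   s6   s5  s6 
(> = start, * = accepting)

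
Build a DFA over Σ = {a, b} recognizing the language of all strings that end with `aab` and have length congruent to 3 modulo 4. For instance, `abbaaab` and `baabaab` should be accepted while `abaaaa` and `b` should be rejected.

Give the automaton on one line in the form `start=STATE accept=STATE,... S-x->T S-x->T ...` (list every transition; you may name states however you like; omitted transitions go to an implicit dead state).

Build one automaton per condition and run them in lockstep. The first has 4 states tracking how much of the suffix `aab` has currently been matched; the second has 4 states tracking the input length modulo 4. A product state is a pair (one from each), accepting exactly when both do.
16 states suffice.
          a    b  
>  q0     q1   q2 
   q1     q3   q4 
   q2     q5   q4 
   q3     q6   q7 
   q4     q8   q9 
   q5     q6   q9 
   q6    q10  q11 
 * q7    q12   q0 
   q8    q10   q0 
   q9    q12   q0 
   q10   q13  q14 
   q11    q1   q2 
   q12   q13   q2 
   q13    q3  q15 
   q14    q5   q4 
   q15    q8   q9 
(> = start, * = accepting)

start=q0 accept=q7 q0-a->q1 q0-b->q2 q1-a->q3 q1-b->q4 q2-a->q5 q2-b->q4 q3-a->q6 q3-b->q7 q4-a->q8 q4-b->q9 q5-a->q6 q5-b->q9 q6-a->q10 q6-b->q11 q7-a->q12 q7-b->q0 q8-a->q10 q8-b->q0 q9-a->q12 q9-b->q0 q10-a->q13 q10-b->q14 q11-a->q1 q11-b->q2 q12-a->q13 q12-b->q2 q13-a->q3 q13-b->q15 q14-a->q5 q14-b->q4 q15-a->q8 q15-b->q9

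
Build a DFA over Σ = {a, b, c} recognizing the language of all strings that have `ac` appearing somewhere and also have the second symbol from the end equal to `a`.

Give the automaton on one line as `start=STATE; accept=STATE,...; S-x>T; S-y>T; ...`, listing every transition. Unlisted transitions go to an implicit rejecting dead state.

start=s0; accept=s2,s5; s0-a>s1; s0-b>s0; s0-c>s0; s1-a>s1; s1-b>s0; s1-c>s2; s2-a>s3; s2-b>s4; s2-c>s4; s3-a>s5; s3-b>s2; s3-c>s2; s4-a>s3; s4-b>s4; s4-c>s4; s5-a>s5; s5-b>s2; s5-c>s2

Handle the two conditions separately and then intersect. One (3 states) tracks whether and how much of `ac` has been seen; the other (13 states) tracks the last 2 symbols read. Each combined state is a pair, one component from each; accept when both components accept. Equivalent product states are then merged.
6 states suffice.
        a   b   c  
>  s0   s1  s0  s0 
   s1   s1  s0  s2 
 * s2   s3  s4  s4 
   s3   s5  s2  s2 
   s4   s3  s4  s4 
 * s5   s5  s2  s2 
(> = start, * = accepting)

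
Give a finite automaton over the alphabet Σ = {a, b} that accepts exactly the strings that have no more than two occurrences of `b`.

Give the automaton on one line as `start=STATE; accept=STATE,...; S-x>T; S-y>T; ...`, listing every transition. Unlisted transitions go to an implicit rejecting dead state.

Count `b`s, saturating at 3: states s0 through s2 mean 0 through 2 `b`s seen; s3 means more than 2. Each `b` increments (capped at s3); other symbols loop. Accept from {s0, s1, s2}.
A 4-state machine:
        a   b  
>* s0   s0  s1 
 * s1   s1  s2 
 * s2   s2  s3 
   s3   s3  s3 
(> = start, * = accepting)

start=s0; accept=s0,s1,s2; s0-a>s0; s0-b>s1; s1-a>s1; s1-b>s2; s2-a>s2; s2-b>s3; s3-a>s3; s3-b>s3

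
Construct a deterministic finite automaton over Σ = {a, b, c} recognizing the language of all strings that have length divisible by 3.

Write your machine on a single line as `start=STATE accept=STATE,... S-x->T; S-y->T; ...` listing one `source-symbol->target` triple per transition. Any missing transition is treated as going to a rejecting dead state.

start=q0; accept=q0; q0-a->q1; q0-b->q1; q0-c->q1; q1-a->q2; q1-b->q2; q1-c->q2; q2-a->q0; q2-b->q0; q2-c->q0

Only the length mod 3 matters, so use a 3-cycle: from any state, every input symbol moves to the next state, wrapping q2 back to q0. Mark q0 accepting.
A 3-state machine:
        a   b   c  
>* q0   q1  q1  q1 
   q1   q2  q2  q2 
   q2   q0  q0  q0 
(> = start, * = accepting)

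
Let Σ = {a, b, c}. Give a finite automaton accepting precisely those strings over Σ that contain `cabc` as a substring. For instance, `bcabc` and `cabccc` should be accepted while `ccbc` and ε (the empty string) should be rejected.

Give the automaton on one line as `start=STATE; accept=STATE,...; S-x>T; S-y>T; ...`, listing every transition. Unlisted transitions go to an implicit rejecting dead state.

Track how much of `cabc` has been matched so far: state q0 is no progress, q4 is the absorbing accept state reached once `cabc` has occurred. Intermediate states record partial matches; on a mismatch, fall back to the longest reusable overlap.
A 5-state machine:
        a   b   c  
>  q0   q0  q0  q1 
   q1   q2  q0  q1 
   q2   q0  q3  q1 
   q3   q0  q0  q4 
 * q4   q4  q4  q4 
(> = start, * = accepting)

start=q0; accept=q4; q0-a>q0; q0-b>q0; q0-c>q1; q1-a>q2; q1-b>q0; q1-c>q1; q2-a>q0; q2-b>q3; q2-c>q1; q3-a>q0; q3-b>q0; q3-c>q4; q4-a>q4; q4-b>q4; q4-c>q4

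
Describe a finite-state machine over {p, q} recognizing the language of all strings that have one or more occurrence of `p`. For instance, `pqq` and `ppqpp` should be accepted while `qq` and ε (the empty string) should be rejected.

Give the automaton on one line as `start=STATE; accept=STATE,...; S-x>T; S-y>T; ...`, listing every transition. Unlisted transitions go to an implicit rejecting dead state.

Only the number of `p`s matters, and only up to 2. Make a chain s0 → s1 → s2 advanced by each `p` (with s2 absorbing); every other symbol self-loops. The accepting set is {s1, s2}.
3 states suffice.
        p   q  
>  s0   s1  s0 
 * s1   s2  s1 
 * s2   s2  s2 
(> = start, * = accepting)

start=s0; accept=s1,s2; s0-p>s1; s0-q>s0; s1-p>s2; s1-q>s1; s2-p>s2; s2-q>s2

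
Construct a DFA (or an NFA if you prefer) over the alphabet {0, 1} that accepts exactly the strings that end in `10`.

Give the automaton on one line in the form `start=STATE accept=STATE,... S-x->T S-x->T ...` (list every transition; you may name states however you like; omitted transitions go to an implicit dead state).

start=A accept=C A-0->A A-1->B B-0->C B-1->B C-0->A C-1->B

Let each state record the length of the longest suffix of the input read so far that is also a prefix of `10`. B means the last symbol is `1`; C means the last 2 symbols are `10`. Accept only at C, where the string currently ends in `10`.
3 states suffice.
       0  1 
>  A   A  B 
   B   C  B 
 * C   A  B 
(> = start, * = accepting)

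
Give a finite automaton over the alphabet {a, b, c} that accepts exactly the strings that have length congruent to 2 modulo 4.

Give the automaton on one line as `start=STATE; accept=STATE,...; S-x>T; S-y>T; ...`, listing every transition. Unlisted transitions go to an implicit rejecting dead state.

Count input length modulo 4: every symbol advances one step around the cycle q0 → q1 → q2 → q3 → q0. Accept at q2.
With 4 states:
        a   b   c  
>  q0   q1  q1  q1 
   q1   q2  q2  q2 
 * q2   q3  q3  q3 
   q3   q0  q0  q0 
(> = start, * = accepting)

start=q0; accept=q2; q0-a>q1; q0-b>q1; q0-c>q1; q1-a>q2; q1-b>q2; q1-c>q2; q2-a>q3; q2-b>q3; q2-c>q3; q3-a>q0; q3-b>q0; q3-c>q0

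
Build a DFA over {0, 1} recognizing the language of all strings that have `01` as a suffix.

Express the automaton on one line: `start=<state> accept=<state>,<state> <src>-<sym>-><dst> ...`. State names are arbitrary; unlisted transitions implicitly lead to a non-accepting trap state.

Remember how much of `01` the current input suffix matches. State q0 means no match yet; q1 means the last symbol is `0`; q2 means the last 2 symbols are `01`. Only q2 accepts. On a mismatch, fall back to the longest proper suffix that is still a prefix of `01`.
A 3-state machine:
        0   1  
>  q0   q1  q0 
   q1   q1  q2 
 * q2   q1  q0 
(> = start, * = accepting)

start=q0 accept=q2 q0-0->q1 q0-1->q0 q1-0->q1 q1-1->q2 q2-0->q1 q2-1->q0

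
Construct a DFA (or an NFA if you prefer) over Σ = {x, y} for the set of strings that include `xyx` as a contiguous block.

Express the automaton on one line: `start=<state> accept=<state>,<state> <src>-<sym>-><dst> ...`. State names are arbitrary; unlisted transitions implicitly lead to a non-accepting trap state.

start=S0 accept=S3 S0-x->S1 S0-y->S0 S1-x->S1 S1-y->S2 S2-x->S3 S2-y->S0 S3-x->S3 S3-y->S3

States S0..S2 record the length of the longest prefix of `xyx` that matches the current input suffix. Reaching S3 means `xyx` has been seen, and we stay there forever. Accept from S3.
4 states suffice.
        x   y  
>  S0   S1  S0 
   S1   S1  S2 
   S2   S3  S0 
 * S3   S3  S3 
(> = start, * = accepting)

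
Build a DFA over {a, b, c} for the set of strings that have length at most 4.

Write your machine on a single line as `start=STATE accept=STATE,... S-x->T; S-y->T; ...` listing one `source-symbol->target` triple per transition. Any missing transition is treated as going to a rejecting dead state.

start=S0; accept=S0,S1,S2,S3,S4; S0-a->S1; S0-b->S1; S0-c->S1; S1-a->S2; S1-b->S2; S1-c->S2; S2-a->S3; S2-b->S3; S2-c->S3; S3-a->S4; S3-b->S4; S3-c->S4; S4-a->S5; S4-b->S5; S4-c->S5; S5-a->S5; S5-b->S5; S5-c->S5

Count input length up to 5: every symbol moves from S0 toward S5, which means 'more than 4' and absorbs. Accept from {S0, S1, S2, S3, S4}.
A 6-state machine:
        a   b   c  
>* S0   S1  S1  S1 
 * S1   S2  S2  S2 
 * S2   S3  S3  S3 
 * S3   S4  S4  S4 
 * S4   S5  S5  S5 
   S5   S5  S5  S5 
(> = start, * = accepting)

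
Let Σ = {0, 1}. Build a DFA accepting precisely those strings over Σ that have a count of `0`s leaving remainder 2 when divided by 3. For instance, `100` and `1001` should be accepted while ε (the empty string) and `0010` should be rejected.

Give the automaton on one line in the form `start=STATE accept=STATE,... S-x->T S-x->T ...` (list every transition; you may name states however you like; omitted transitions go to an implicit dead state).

start=q0 accept=q2 q0-0->q1 q0-1->q0 q1-0->q2 q1-1->q1 q2-0->q0 q2-1->q2

The only thing that matters is how many `0`s have appeared, reduced mod 3. Use one state per residue: q0 for 0, …, q2 for 2. Reading `0` moves to the next residue; anything else stays put. q2 is accepting.
A 3-state machine:
        0   1  
>  q0   q1  q0 
   q1   q2  q1 
 * q2   q0  q2 
(> = start, * = accepting)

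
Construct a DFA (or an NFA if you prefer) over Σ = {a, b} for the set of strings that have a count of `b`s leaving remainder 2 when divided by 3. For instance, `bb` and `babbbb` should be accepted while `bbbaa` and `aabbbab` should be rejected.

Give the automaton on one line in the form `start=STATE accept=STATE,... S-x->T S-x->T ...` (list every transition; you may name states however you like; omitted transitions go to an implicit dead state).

start=S0 accept=S2 S0-a->S0 S0-b->S1 S1-a->S1 S1-b->S2 S2-a->S2 S2-b->S0

Keep the running count of `b`s modulo 3: each `b` advances along the cycle S0 → S1 → S2 → S0 while other symbols loop. Accept at S2.
3 states suffice.
        a   b  
>  S0   S0  S1 
   S1   S1  S2 
 * S2   S2  S0 
(> = start, * = accepting)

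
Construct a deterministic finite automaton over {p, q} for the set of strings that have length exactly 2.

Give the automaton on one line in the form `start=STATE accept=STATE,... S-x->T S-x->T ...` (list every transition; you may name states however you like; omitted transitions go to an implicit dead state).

start=S0 accept=S2 S0-p->S1 S0-q->S1 S1-p->S2 S1-q->S2 S2-p->S3 S2-q->S3 S3-p->S3 S3-q->S3

We only need to distinguish lengths 0, 1, …, 2, and '>2'. Chain S0 → S1 → S2 → S3 on every symbol, with S3 looping. Accepting states: {S2}.
A 4-state machine:
        p   q  
>  S0   S1  S1 
   S1   S2  S2 
 * S2   S3  S3 
   S3   S3  S3 
(> = start, * = accepting)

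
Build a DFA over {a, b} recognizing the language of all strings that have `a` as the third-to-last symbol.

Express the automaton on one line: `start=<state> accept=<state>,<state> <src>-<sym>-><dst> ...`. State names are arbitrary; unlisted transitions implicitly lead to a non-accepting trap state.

A DFA must remember the last 3 symbols (since which symbol is third-to-last isn't known until the input ends). Use one state per possible window of the last ≤3 symbols; accept from those whose window starts with `a`.
With 15 states:
          a    b  
>  q0     q1   q2 
   q1     q3   q4 
   q2     q5   q6 
   q3     q7   q8 
   q4     q9  q10 
   q5    q11  q12 
   q6    q13  q14 
 * q7     q7   q8 
 * q8     q9  q10 
 * q9    q11  q12 
 * q10   q13  q14 
   q11    q7   q8 
   q12    q9  q10 
   q13   q11  q12 
   q14   q13  q14 
(> = start, * = accepting)

start=q0 accept=q7,q8,q9,q10 q0-a->q1 q0-b->q2 q1-a->q3 q1-b->q4 q2-a->q5 q2-b->q6 q3-a->q7 q3-b->q8 q4-a->q9 q4-b->q10 q5-a->q11 q5-b->q12 q6-a->q13 q6-b->q14 q7-a->q7 q7-b->q8 q8-a->q9 q8-b->q10 q9-a->q11 q9-b->q12 q10-a->q13 q10-b->q14 q11-a->q7 q11-b->q8 q12-a->q9 q12-b->q10 q13-a->q11 q13-b->q12 q14-a->q13 q14-b->q14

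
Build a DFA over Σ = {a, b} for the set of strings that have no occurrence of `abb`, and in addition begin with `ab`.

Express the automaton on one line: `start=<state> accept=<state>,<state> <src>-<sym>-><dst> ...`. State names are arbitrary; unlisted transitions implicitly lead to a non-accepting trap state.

start=S0 accept=S3,S4 S0-a->S1 S0-b->S2 S1-a->S2 S1-b->S3 S2-a->S2 S2-b->S2 S3-a->S4 S3-b->S2 S4-a->S4 S4-b->S3

Handle the two conditions separately and then intersect. One (4 states) tracks partial matches of the forbidden pattern `abb`; the other (4 states) tracks whether the input so far still matches the prefix `ab`. Each combined state is a pair, one component from each; accept when both components accept. Minimizing collapses redundant product states.
5 states suffice.
        a   b  
>  S0   S1  S2 
   S1   S2  S3 
   S2   S2  S2 
 * S3   S4  S2 
 * S4   S4  S3 
(> = start, * = accepting)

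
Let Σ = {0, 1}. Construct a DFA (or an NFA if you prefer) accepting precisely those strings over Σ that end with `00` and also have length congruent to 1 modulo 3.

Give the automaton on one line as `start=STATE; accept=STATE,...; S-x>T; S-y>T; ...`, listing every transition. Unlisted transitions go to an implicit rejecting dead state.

Build one automaton per condition and run them in lockstep. One (3 states) tracks how much of the suffix `00` has currently been matched; the other (3 states) tracks the input length modulo 3. Each combined state is a pair, one component from each; accept when both components accept.
With 9 states:
        0   1  
>  S0   S1  S2 
   S1   S3  S4 
   S2   S5  S4 
   S3   S6  S0 
   S4   S7  S0 
   S5   S6  S0 
   S6   S8  S2 
   S7   S8  S2 
 * S8   S3  S4 
(> = start, * = accepting)

start=S0; accept=S8; S0-0>S1; S0-1>S2; S1-0>S3; S1-1>S4; S2-0>S5; S2-1>S4; S3-0>S6; S3-1>S0; S4-0>S7; S4-1>S0; S5-0>S6; S5-1>S0; S6-0>S8; S6-1>S2; S7-0>S8; S7-1>S2; S8-0>S3; S8-1>S4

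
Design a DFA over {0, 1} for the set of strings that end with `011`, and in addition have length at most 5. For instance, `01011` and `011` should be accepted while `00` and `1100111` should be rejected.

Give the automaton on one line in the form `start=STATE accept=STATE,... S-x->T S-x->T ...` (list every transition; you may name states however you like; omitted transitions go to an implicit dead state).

start=S0 accept=S8 S0-0->S1 S0-1->S2 S1-0->S3 S1-1->S4 S2-0->S3 S2-1->S5 S3-0->S6 S3-1->S7 S4-0->S6 S4-1->S8 S5-0->S6 S5-1->S9 S6-0->S9 S6-1->S7 S7-0->S9 S7-1->S8 S8-0->S9 S8-1->S9 S9-0->S9 S9-1->S9

Build one automaton per condition and run them in lockstep. One (4 states) tracks how much of the suffix `011` has currently been matched; the other (7 states) tracks the input length, saturating at 6. Each combined state is a pair, one component from each; accept when both components accept. After merging equivalent states the machine shrinks.
        0   1  
>  S0   S1  S2 
   S1   S3  S4 
   S2   S3  S5 
   S3   S6  S7 
   S4   S6  S8 
   S5   S6  S9 
   S6   S9  S7 
   S7   S9  S8 
 * S8   S9  S9 
   S9   S9  S9 
(> = start, * = accepting)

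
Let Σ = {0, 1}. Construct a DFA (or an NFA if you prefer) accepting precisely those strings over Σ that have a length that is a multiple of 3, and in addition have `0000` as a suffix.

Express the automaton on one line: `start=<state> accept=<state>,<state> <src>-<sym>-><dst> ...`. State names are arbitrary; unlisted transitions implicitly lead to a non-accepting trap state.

Handle the two conditions separately and then intersect. The first has 3 states tracking the input length modulo 3; the second has 5 states tracking how much of the suffix `0000` has currently been matched. A product state is a pair (one from each), accepting exactly when both do. Minimizing collapses redundant product states.
With 7 states:
        0   1  
>  s0   s1  s1 
   s1   s2  s2 
   s2   s3  s0 
   s3   s4  s1 
   s4   s5  s2 
   s5   s6  s0 
 * s6   s4  s1 
(> = start, * = accepting)

start=s0 accept=s6 s0-0->s1 s0-1->s1 s1-0->s2 s1-1->s2 s2-0->s3 s2-1->s0 s3-0->s4 s3-1->s1 s4-0->s5 s4-1->s2 s5-0->s6 s5-1->s0 s6-0->s4 s6-1->s1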